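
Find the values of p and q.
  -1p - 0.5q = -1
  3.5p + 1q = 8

p = 4, q = -6

Row-reduce the augmented matrix:
R1 ← R1 / (-1).
R2 ← R2 − 7/2·R1.
R2 ← R2 / (-3/4).
R1 ← R1 − 1/2·R2.
Reading off the reduced rows gives p = 4, q = -6.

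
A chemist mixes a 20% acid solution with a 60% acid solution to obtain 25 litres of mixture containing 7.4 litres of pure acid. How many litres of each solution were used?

litres of solution A: 19, litres of solution B: 6

Let a = litres of solution A, b = litres of solution B.
  a + b = 25
  (1/5)a + (3/5)b = 37/5
Row-reduce the augmented matrix:
R2 ← R2 − 1/5·R1.
R2 ← R2 / (2/5).
R1 ← R1 − 1·R2.
Reading off the reduced rows gives a = 19, b = 6.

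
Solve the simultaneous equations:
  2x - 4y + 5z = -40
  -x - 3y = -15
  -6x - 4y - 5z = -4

x = 3, y = 4, z = -6

Row-reduce the augmented matrix:
R1 ← R1 / (2).
R2 ← R2 + 1·R1.
R3 ← R3 + 6·R1.
R2 ← R2 / (-5).
R1 ← R1 + 2·R2.
R3 ← R3 + 16·R2.
R3 ← R3 / (2).
R1 ← R1 − 3/2·R3.
R2 ← R2 + 1/2·R3.
Reading off the reduced rows gives x = 3, y = 4, z = -6.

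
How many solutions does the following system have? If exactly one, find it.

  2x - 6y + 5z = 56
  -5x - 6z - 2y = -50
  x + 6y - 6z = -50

x = 4, y = -3, z = 6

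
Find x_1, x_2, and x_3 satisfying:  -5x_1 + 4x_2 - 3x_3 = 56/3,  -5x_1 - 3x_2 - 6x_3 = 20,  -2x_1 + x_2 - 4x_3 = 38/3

x_1 = -2, x_2 = 2/3, x_3 = -2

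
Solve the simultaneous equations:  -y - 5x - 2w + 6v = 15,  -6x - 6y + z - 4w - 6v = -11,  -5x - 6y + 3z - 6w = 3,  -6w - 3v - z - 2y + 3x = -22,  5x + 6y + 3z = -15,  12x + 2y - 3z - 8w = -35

no solution

Row-reduce:
R1 ← R1 / (-5).
R2 ← R2 + 6·R1.
R3 ← R3 + 5·R1.
R4 ← R4 − 3·R1.
R5 ← R5 − 5·R1.
R6 ← R6 − 12·R1.
R2 ← R2 / (-24/5).
R1 ← R1 − 1/5·R2.
R3 ← R3 + 5·R2.
R4 ← R4 + 13/5·R2.
R5 ← R5 − 5·R2.
R6 ← R6 + 2/5·R2.
R3 ← R3 / (47/24).
R1 ← R1 − 1/24·R3.
R2 ← R2 + 5/24·R3.
R4 ← R4 + 37/24·R3.
R5 ← R5 − 97/24·R3.
R6 ← R6 + 37/12·R3.
R4 ← R4 / (-384/47).
R1 ← R1 − 18/47·R4.
R2 ← R2 − 4/47·R4.
R3 ← R3 + 56/47·R4.
R5 ← R5 − 54/47·R4.
R6 ← R6 + 768/47·R4.
R5 ← R5 / (-1395/64).
R1 ← R1 + 81/64·R5.
R2 ← R2 − 119/32·R5.
R3 ← R3 − 31/16·R5.
R4 ← R4 + 217/128·R5.
Row 6 reduces to 0 = -2, a contradiction. The system is inconsistent.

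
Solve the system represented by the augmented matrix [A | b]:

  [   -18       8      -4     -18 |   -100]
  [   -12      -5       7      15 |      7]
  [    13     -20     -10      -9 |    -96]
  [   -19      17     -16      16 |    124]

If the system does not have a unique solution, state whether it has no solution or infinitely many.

Row-reduce the augmented matrix:
R1 ← R1 / (-18).
R2 ← R2 + 12·R1.
R3 ← R3 − 13·R1.
R4 ← R4 + 19·R1.
R2 ← R2 / (-31/3).
R1 ← R1 + 4/9·R2.
R3 ← R3 + 128/9·R2.
R4 ← R4 − 77/9·R2.
R3 ← R3 / (-812/31).
R1 ← R1 + 6/31·R3.
R2 ← R2 + 29/31·R3.
R4 ← R4 + 117/31·R3.
R4 ← R4 / (3821/58).
R1 ← R1 − 8/29·R4.
R2 ← R2 + 1/2·R4.
R3 ← R3 − 131/58·R4.
Reading off the reduced rows gives x_1 = 3, x_2 = 5, x_3 = -1, x_4 = 5.

x_1 = 3, x_2 = 5, x_3 = -1, x_4 = 5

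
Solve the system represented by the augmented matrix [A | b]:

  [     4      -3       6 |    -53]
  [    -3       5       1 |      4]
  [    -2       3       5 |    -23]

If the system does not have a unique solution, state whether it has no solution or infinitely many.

x_1 = -5, x_2 = -1, x_3 = -6

Row-reduce the augmented matrix:
R1 ← R1 / (4).
R2 ← R2 + 3·R1.
R3 ← R3 + 2·R1.
R2 ← R2 / (11/4).
R1 ← R1 + 3/4·R2.
R3 ← R3 − 3/2·R2.
R3 ← R3 / (5).
R1 ← R1 − 3·R3.
R2 ← R2 − 2·R3.
Reading off the reduced rows gives x_1 = -5, x_2 = -1, x_3 = -6.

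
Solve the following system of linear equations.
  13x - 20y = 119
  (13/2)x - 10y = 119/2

Row-reduce:
R1 ← R1 / (13).
R2 ← R2 − 13/2·R1.
Rank is 1 with 2 unknowns, leaving y free.

infinitely many solutions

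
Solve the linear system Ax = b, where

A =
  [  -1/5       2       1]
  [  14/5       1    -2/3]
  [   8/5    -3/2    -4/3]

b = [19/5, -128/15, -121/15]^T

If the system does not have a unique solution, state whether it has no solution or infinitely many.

infinitely many solutions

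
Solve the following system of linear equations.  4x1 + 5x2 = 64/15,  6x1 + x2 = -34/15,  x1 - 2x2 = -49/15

x1 = -3/5, x2 = 4/3

Row-reduce the augmented matrix:
R1 ← R1 / (4).
R2 ← R2 − 6·R1.
R3 ← R3 − 1·R1.
R2 ← R2 / (-13/2).
R1 ← R1 − 5/4·R2.
R3 ← R3 + 13/4·R2.
R3 reduces to 0 = 0, so the extra equation is consistent.
Reading off the reduced rows gives x1 = -3/5, x2 = 4/3.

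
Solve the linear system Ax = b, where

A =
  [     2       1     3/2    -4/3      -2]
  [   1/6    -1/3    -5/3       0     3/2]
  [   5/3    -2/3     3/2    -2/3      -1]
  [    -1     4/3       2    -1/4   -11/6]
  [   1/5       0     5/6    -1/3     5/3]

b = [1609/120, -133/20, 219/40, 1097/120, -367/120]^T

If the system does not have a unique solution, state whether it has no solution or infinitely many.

x_1 = 2, x_2 = 3, x_3 = 5/4, x_4 = 1/2, x_5 = -13/5

Row-reduce the augmented matrix:
R1 ← R1 / (2).
R2 ← R2 − 1/6·R1.
R3 ← R3 − 5/3·R1.
R4 ← R4 + 1·R1.
R5 ← R5 − 1/5·R1.
R2 ← R2 / (-5/12).
R1 ← R1 − 1/2·R2.
R3 ← R3 + 3/2·R2.
R4 ← R4 − 11/6·R2.
R5 ← R5 + 1/10·R2.
R3 ← R3 / (67/10).
R1 ← R1 + 7/5·R3.
R2 ← R2 − 43/10·R3.
R4 ← R4 + 77/15·R3.
R5 ← R5 − 167/150·R3.
R4 ← R4 / (-2849/7236).
R1 ← R1 + 316/603·R4.
R2 ← R2 + 178/603·R4.
R3 ← R3 − 4/603·R4.
R5 ← R5 + 2117/9045·R4.
R5 ← R5 / (18008/8547).
R1 ← R1 + 1895/2849·R5.
R2 ← R2 + 2528/2849·R5.
R3 ← R3 + 2248/2849·R5.
R4 ← R4 + 2994/2849·R5.
Reading off the reduced rows gives x_1 = 2, x_2 = 3, x_3 = 5/4, x_4 = 1/2, x_5 = -13/5.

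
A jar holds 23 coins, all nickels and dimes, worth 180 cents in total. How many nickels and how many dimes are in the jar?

nickels: 10, dimes: 13

Let n = nickels, d = dimes.
  n + d = 23
  5n + 10d = 180
Row-reduce the augmented matrix:
R2 ← R2 − 5·R1.
R2 ← R2 / (5).
R1 ← R1 − 1·R2.
Reading off the reduced rows gives n = 10, d = 13.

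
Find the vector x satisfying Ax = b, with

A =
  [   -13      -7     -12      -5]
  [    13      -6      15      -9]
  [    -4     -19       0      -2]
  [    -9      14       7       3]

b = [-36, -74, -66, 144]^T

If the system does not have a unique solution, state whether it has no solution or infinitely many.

x_1 = -5, x_2 = 4, x_3 = 4, x_4 = 5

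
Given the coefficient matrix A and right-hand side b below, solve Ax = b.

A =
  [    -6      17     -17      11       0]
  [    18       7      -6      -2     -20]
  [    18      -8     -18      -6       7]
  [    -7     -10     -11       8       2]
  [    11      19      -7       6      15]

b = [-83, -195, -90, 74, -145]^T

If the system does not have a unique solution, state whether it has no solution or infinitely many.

x_1 = -6, x_2 = -5, x_3 = 2, x_4 = 0, x_5 = 2

Row-reduce the augmented matrix:
R1 ← R1 / (-6).
R2 ← R2 − 18·R1.
R3 ← R3 − 18·R1.
R4 ← R4 + 7·R1.
R5 ← R5 − 11·R1.
R2 ← R2 / (58).
R1 ← R1 + 17/6·R2.
R3 ← R3 − 43·R2.
R4 ← R4 + 179/6·R2.
R5 ← R5 − 301/6·R2.
R3 ← R3 / (-1551/58).
R1 ← R1 − 17/348·R3.
R2 ← R2 + 57/58·R3.
R4 ← R4 + 7129/348·R3.
R5 ← R5 − 3875/348·R3.
R4 ← R4 / (37385/4653).
R1 ← R1 + 1450/4653·R4.
R2 ← R2 − 200/517·R4.
R3 ← R3 + 233/1551·R4.
R5 ← R5 − 4775/4653·R4.
R5 ← R5 / (333340/7477).
R1 ← R1 + 28519/14954·R5.
R2 ← R2 − 427/7477·R5.
R3 ← R3 + 95993/74770·R5.
R4 ← R4 + 232731/74770·R5.
Reading off the reduced rows gives x_1 = -6, x_2 = -5, x_3 = 2, x_4 = 0, x_5 = 2.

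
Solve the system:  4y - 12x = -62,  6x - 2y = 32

no solution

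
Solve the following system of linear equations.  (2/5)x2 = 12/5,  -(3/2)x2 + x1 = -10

Row-reduce the augmented matrix:
Swap R1 and R2.
R2 ← R2 / (2/5).
R1 ← R1 + 3/2·R2.
Reading off the reduced rows gives x1 = -1, x2 = 6.

x1 = -1, x2 = 6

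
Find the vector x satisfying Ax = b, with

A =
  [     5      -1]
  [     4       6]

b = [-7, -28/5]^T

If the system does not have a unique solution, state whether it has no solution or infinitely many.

x_1 = -7/5, x_2 = 0

Row-reduce the augmented matrix:
R1 ← R1 / (5).
R2 ← R2 − 4·R1.
R2 ← R2 / (34/5).
R1 ← R1 + 1/5·R2.
Reading off the reduced rows gives x_1 = -7/5, x_2 = 0.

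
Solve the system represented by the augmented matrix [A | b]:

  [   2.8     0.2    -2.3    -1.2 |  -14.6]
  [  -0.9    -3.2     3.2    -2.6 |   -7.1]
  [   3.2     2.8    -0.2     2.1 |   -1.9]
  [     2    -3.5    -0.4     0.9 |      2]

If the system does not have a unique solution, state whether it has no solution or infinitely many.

Row-reduce the augmented matrix:
R1 ← R1 / (14/5).
R2 ← R2 + 9/10·R1.
R3 ← R3 − 16/5·R1.
R4 ← R4 − 2·R1.
R2 ← R2 / (-439/140).
R1 ← R1 − 1/14·R2.
R3 ← R3 − 18/7·R2.
R4 ← R4 + 51/14·R2.
R3 ← R3 / (1952/439).
R1 ← R1 + 336/439·R3.
R2 ← R2 + 689/878·R3.
R4 ← R4 + 14187/8780·R3.
R4 ← R4 / (2185263/390400).
R1 ← R1 + 391/1220·R4.
R2 ← R2 − 44221/39040·R4.
R3 ← R3 − 4491/19520·R4.
Reading off the reduced rows gives x_1 = -3, x_2 = -1, x_3 = 0, x_4 = 5.

x_1 = -3, x_2 = -1, x_3 = 0, x_4 = 5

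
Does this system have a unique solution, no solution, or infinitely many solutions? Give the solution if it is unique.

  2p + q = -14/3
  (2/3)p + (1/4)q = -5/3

p = -3, q = 4/3

Row-reduce the augmented matrix:
R1 ← R1 / (2).
R2 ← R2 − 2/3·R1.
R2 ← R2 / (-1/12).
R1 ← R1 − 1/2·R2.
Reading off the reduced rows gives p = -3, q = 4/3.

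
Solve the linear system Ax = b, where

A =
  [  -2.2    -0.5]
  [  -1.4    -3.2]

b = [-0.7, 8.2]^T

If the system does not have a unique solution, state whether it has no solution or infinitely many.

Row-reduce the augmented matrix:
R1 ← R1 / (-11/5).
R2 ← R2 + 7/5·R1.
R2 ← R2 / (-317/110).
R1 ← R1 − 5/22·R2.
Reading off the reduced rows gives x_1 = 1, x_2 = -3.

x_1 = 1, x_2 = -3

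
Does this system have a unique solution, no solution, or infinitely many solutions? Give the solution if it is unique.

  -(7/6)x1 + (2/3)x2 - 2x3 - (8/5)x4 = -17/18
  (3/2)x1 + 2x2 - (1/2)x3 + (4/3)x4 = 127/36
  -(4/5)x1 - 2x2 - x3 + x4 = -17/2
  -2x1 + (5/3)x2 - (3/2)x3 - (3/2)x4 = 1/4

x1 = 5/3, x2 = 2, x3 = 3/2, x4 = -5/3

Row-reduce the augmented matrix:
R1 ← R1 / (-7/6).
R2 ← R2 − 3/2·R1.
R3 ← R3 + 4/5·R1.
R4 ← R4 + 2·R1.
R2 ← R2 / (20/7).
R1 ← R1 + 4/7·R2.
R3 ← R3 + 86/35·R2.
R4 ← R4 − 11/21·R2.
R3 ← R3 / (-227/100).
R1 ← R1 − 11/10·R3.
R2 ← R2 + 43/40·R3.
R4 ← R4 − 299/120·R3.
R4 ← R4 / (30586/10215).
R1 ← R1 − 1322/681·R4.
R2 ← R2 + 6481/6810·R4.
R3 ← R3 + 2212/3405·R4.
Reading off the reduced rows gives x1 = 5/3, x2 = 2, x3 = 3/2, x4 = -5/3.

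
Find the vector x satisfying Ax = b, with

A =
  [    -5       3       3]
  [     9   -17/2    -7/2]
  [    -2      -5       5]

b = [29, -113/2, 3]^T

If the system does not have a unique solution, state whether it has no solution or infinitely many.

Row-reduce:
R1 ← R1 / (-5).
R2 ← R2 − 9·R1.
R3 ← R3 + 2·R1.
R2 ← R2 / (-31/10).
R1 ← R1 + 3/5·R2.
R3 ← R3 + 31/5·R2.
Rank is 2 with 3 unknowns, leaving x_3 free.

infinitely many solutions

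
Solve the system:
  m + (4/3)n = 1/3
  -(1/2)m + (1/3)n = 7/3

From equation 1: m = 1/3 − 4/3·n.
Substitute into equation 2 and solve: n = 5/2.
Then m = -3.

m = -3, n = 5/2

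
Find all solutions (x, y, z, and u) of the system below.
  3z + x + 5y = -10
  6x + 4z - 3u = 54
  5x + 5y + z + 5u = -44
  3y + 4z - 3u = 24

x = 2, y = -6, z = 6, u = -6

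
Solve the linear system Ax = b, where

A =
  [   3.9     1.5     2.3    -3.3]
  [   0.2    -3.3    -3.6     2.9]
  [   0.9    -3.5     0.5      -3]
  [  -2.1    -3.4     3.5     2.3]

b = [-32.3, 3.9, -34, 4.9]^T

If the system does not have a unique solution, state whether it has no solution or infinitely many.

Row-reduce the augmented matrix:
R1 ← R1 / (39/10).
R2 ← R2 − 1/5·R1.
R3 ← R3 − 9/10·R1.
R4 ← R4 + 21/10·R1.
R2 ← R2 / (-439/130).
R1 ← R1 − 5/13·R2.
R3 ← R3 + 50/13·R2.
R4 ← R4 + 337/130·R2.
R3 ← R3 / (27682/6585).
R1 ← R1 − 73/439·R3.
R2 ← R2 − 1450/1317·R3.
R4 ← R4 − 49997/6585·R3.
R4 ← R4 / (2359493/276820).
R1 ← R1 + 14935/55364·R4.
R2 ← R2 − 16413/27682·R4.
R3 ← R3 + 75519/55364·R4.
Reading off the reduced rows gives x_1 = -5, x_2 = 4, x_3 = -1, x_4 = 5.

x_1 = -5, x_2 = 4, x_3 = -1, x_4 = 5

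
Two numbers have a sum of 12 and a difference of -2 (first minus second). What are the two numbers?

Let x = first number, y = second number.
  x + y = 12
  x - y = -2
From equation 1: x = 12 − y.
Substitute into equation 2 and solve: y = 7.
Then x = 5.

first number: 5, second number: 7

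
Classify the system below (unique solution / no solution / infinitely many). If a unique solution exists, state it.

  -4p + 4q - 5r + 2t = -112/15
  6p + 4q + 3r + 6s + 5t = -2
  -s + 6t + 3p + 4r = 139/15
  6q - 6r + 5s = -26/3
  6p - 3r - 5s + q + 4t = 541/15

p = 3, q = -3, r = -8/3, s = -4/3, t = 8/5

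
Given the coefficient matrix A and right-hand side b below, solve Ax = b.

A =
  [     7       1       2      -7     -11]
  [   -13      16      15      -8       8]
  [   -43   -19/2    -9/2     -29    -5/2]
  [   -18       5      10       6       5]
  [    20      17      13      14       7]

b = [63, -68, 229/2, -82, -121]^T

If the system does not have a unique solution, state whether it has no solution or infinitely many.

Row-reduce:
R1 ← R1 / (7).
R2 ← R2 + 13·R1.
R3 ← R3 + 43·R1.
R4 ← R4 + 18·R1.
R5 ← R5 − 20·R1.
R2 ← R2 / (125/7).
R1 ← R1 − 1/7·R2.
R3 ← R3 + 47/14·R2.
R4 ← R4 − 53/7·R2.
R5 ← R5 − 99/7·R2.
R3 ← R3 / (1413/125).
R1 ← R1 − 17/125·R3.
R2 ← R2 − 131/125·R3.
R4 ← R4 − 901/125·R3.
R5 ← R5 + 942/125·R3.
R4 ← R4 / (42703/942).
R1 ← R1 − 77/942·R4.
R2 ← R2 − 5525/942·R4.
R3 ← R3 + 6329/942·R4.
Row 5 reduces to 0 = 2/3, a contradiction. The system is inconsistent.

no solution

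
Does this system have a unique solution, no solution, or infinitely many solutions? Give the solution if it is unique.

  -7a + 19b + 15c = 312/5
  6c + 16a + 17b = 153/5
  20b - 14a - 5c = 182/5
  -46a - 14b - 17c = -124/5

Row-reduce the augmented matrix:
R1 ← R1 / (-7).
R2 ← R2 − 16·R1.
R3 ← R3 + 14·R1.
R4 ← R4 + 46·R1.
R2 ← R2 / (423/7).
R1 ← R1 + 19/7·R2.
R3 ← R3 + 18·R2.
R4 ← R4 + 972/7·R2.
R3 ← R3 / (-23).
R1 ← R1 + 1/3·R3.
R2 ← R2 − 2/3·R3.
R4 ← R4 + 23·R3.
R4 reduces to 0 = 0, so the extra equation is consistent.
Reading off the reduced rows gives a = -3/5, b = 9/5, c = 8/5.

a = -3/5, b = 9/5, c = 8/5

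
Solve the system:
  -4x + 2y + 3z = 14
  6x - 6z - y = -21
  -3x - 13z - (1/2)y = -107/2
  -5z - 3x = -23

no solution

Row-reduce:
R1 ← R1 / (-4).
R2 ← R2 − 6·R1.
R3 ← R3 + 3·R1.
R4 ← R4 + 3·R1.
R2 ← R2 / (2).
R1 ← R1 + 1/2·R2.
R3 ← R3 + 2·R2.
R4 ← R4 + 3/2·R2.
R3 ← R3 / (-67/4).
R1 ← R1 + 9/8·R3.
R2 ← R2 + 3/4·R3.
R4 ← R4 + 67/8·R3.
Row 4 reduces to 0 = -3/2, a contradiction. The system is inconsistent.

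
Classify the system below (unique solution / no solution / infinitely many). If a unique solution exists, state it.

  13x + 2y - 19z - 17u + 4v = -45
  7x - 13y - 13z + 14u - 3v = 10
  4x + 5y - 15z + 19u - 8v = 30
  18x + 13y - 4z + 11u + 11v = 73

infinitely many solutions

Row-reduce:
R1 ← R1 / (13).
R2 ← R2 − 7·R1.
R3 ← R3 − 4·R1.
R4 ← R4 − 18·R1.
R2 ← R2 / (-183/13).
R1 ← R1 − 2/13·R2.
R3 ← R3 − 57/13·R2.
R4 ← R4 − 133/13·R2.
R3 ← R3 / (-611/61).
R1 ← R1 + 91/61·R3.
R2 ← R2 − 12/61·R3.
R4 ← R4 − 1238/61·R3.
R4 ← R4 / (210932/1833).
R1 ← R1 + 809/141·R4.
R2 ← R2 + 1883/1833·R4.
R3 ← R3 + 1918/611·R4.
Rank is 4 with 5 unknowns, leaving v free.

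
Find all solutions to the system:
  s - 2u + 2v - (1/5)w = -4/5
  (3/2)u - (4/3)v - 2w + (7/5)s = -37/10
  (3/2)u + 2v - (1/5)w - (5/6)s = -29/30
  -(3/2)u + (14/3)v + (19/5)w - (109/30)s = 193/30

Row-reduce:
R1 ← R1 / (-2).
R2 ← R2 − 3/2·R1.
R3 ← R3 − 3/2·R1.
R4 ← R4 + 3/2·R1.
R2 ← R2 / (1/6).
R1 ← R1 + 1·R2.
R3 ← R3 − 7/2·R2.
R4 ← R4 − 19/6·R2.
R3 ← R3 / (224/5).
R1 ← R1 + 64/5·R3.
R2 ← R2 + 129/10·R3.
R4 ← R4 − 224/5·R3.
Rank is 3 with 4 unknowns, leaving s free.

infinitely many solutions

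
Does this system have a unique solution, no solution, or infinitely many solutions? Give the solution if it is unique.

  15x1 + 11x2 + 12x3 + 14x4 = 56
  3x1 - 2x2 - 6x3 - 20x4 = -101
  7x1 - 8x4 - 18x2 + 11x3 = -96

infinitely many solutions

Row-reduce:
R1 ← R1 / (15).
R2 ← R2 − 3·R1.
R3 ← R3 − 7·R1.
R2 ← R2 / (-21/5).
R1 ← R1 − 11/15·R2.
R3 ← R3 + 347/15·R2.
R3 ← R3 / (155/3).
R1 ← R1 + 2/3·R3.
R2 ← R2 − 2·R3.
Rank is 3 with 4 unknowns, leaving x4 free.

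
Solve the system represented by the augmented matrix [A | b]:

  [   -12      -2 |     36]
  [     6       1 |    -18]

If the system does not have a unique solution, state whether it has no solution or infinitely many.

infinitely many solutions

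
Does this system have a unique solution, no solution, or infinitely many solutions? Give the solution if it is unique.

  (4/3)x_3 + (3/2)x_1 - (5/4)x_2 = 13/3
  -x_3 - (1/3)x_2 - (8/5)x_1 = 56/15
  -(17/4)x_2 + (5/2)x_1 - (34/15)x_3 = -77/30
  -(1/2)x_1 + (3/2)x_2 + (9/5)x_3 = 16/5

Row-reduce:
R1 ← R1 / (3/2).
R2 ← R2 + 8/5·R1.
R3 ← R3 − 5/2·R1.
R4 ← R4 + 1/2·R1.
R2 ← R2 / (-5/3).
R1 ← R1 + 5/6·R2.
R3 ← R3 + 13/6·R2.
R4 ← R4 − 13/12·R2.
R3 ← R3 / (-2267/450).
R1 ← R1 − 61/90·R3.
R2 ← R2 + 19/75·R3.
R4 ← R4 − 2267/900·R3.
Row 4 reduces to 0 = -1/4, a contradiction. The system is inconsistent.

no solution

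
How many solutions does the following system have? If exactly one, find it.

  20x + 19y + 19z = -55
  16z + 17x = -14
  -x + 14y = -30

x = 2, y = -2, z = -3

Row-reduce the augmented matrix:
R1 ← R1 / (20).
R2 ← R2 − 17·R1.
R3 ← R3 + 1·R1.
R2 ← R2 / (-323/20).
R1 ← R1 − 19/20·R2.
R3 ← R3 − 299/20·R2.
R3 ← R3 / (262/323).
R1 ← R1 − 16/17·R3.
R2 ← R2 − 3/323·R3.
Reading off the reduced rows gives x = 2, y = -2, z = -3.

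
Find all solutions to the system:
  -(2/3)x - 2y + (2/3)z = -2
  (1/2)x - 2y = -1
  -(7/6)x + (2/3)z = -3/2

no solution

Row-reduce:
R1 ← R1 / (-2/3).
R2 ← R2 − 1/2·R1.
R3 ← R3 + 7/6·R1.
R2 ← R2 / (-7/2).
R1 ← R1 − 3·R2.
R3 ← R3 − 7/2·R2.
Row 3 reduces to 0 = -1/2, a contradiction. The system is inconsistent.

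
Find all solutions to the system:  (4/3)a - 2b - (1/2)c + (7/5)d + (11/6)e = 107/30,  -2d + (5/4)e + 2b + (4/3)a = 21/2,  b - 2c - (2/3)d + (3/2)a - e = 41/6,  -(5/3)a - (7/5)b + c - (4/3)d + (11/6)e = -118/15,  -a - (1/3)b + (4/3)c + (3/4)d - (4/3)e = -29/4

Row-reduce the augmented matrix:
R1 ← R1 / (4/3).
R2 ← R2 − 4/3·R1.
R3 ← R3 − 3/2·R1.
R4 ← R4 + 5/3·R1.
R5 ← R5 + 1·R1.
R2 ← R2 / (4).
R1 ← R1 + 3/2·R2.
R3 ← R3 − 13/4·R2.
R4 ← R4 + 39/10·R2.
R5 ← R5 + 11/6·R2.
R3 ← R3 / (-59/32).
R1 ← R1 + 3/16·R3.
R2 ← R2 − 1/8·R3.
R4 ← R4 − 69/80·R3.
R5 ← R5 − 19/16·R3.
R4 ← R4 / (-11747/4425).
R1 ← R1 + 82/295·R4.
R2 ← R2 + 721/885·R4.
R3 ← R3 + 50/177·R4.
R5 ← R5 − 681/1180·R4.
R5 ← R5 / (-4678957/3383136).
R1 ← R1 − 13790/11747·R5.
R2 ← R2 + 146755/140964·R5.
R3 ← R3 − 162727/140964·R5.
R4 ← R4 + 83025/93976·R5.
Reading off the reduced rows gives a = 3, b = 3, c = -1, d = 1, e = 2.

a = 3, b = 3, c = -1, d = 1, e = 2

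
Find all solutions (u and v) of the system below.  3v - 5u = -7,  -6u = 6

Row-reduce the augmented matrix:
R1 ← R1 / (-5).
R2 ← R2 + 6·R1.
R2 ← R2 / (-18/5).
R1 ← R1 + 3/5·R2.
Reading off the reduced rows gives u = -1, v = -4.

u = -1, v = -4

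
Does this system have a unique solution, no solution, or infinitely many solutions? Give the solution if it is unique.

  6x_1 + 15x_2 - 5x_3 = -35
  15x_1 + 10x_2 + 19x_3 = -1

Row-reduce:
R1 ← R1 / (6).
R2 ← R2 − 15·R1.
R2 ← R2 / (-55/2).
R1 ← R1 − 5/2·R2.
Rank is 2 with 3 unknowns, leaving x_3 free.

infinitely many solutions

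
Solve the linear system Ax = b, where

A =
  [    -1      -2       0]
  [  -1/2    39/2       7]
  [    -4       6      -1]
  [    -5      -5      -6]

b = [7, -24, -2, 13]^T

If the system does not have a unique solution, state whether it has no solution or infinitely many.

Row-reduce:
R1 ← R1 / (-1).
R2 ← R2 + 1/2·R1.
R3 ← R3 + 4·R1.
R4 ← R4 + 5·R1.
R2 ← R2 / (41/2).
R1 ← R1 − 2·R2.
R3 ← R3 − 14·R2.
R4 ← R4 − 5·R2.
R3 ← R3 / (-237/41).
R1 ← R1 + 28/41·R3.
R2 ← R2 − 14/41·R3.
R4 ← R4 + 316/41·R3.
Row 4 reduces to 0 = -1/3, a contradiction. The system is inconsistent.

no solution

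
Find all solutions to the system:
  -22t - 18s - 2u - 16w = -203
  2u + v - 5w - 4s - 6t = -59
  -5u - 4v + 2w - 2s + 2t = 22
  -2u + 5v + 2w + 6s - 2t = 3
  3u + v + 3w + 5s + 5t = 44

no solution

Row-reduce:
R1 ← R1 / (-2).
R2 ← R2 − 2·R1.
R3 ← R3 + 5·R1.
R4 ← R4 + 2·R1.
R5 ← R5 − 3·R1.
R3 ← R3 + 4·R2.
R4 ← R4 − 5·R2.
R5 ← R5 − 1·R2.
R3 ← R3 / (-42).
R1 ← R1 − 8·R3.
R2 ← R2 + 21·R3.
R4 ← R4 − 123·R3.
R4 ← R4 / (31/14).
R1 ← R1 − 3/7·R4.
R2 ← R2 − 1/2·R4.
R3 ← R3 − 15/14·R4.
Row 5 reduces to 0 = 3/2, a contradiction. The system is inconsistent.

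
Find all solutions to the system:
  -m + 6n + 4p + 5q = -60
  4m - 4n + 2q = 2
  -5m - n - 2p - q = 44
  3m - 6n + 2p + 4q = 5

m = -5, n = -6, p = -6, q = -1

Row-reduce the augmented matrix:
R1 ← R1 / (-1).
R2 ← R2 − 4·R1.
R3 ← R3 + 5·R1.
R4 ← R4 − 3·R1.
R2 ← R2 / (20).
R1 ← R1 + 6·R2.
R3 ← R3 + 31·R2.
R4 ← R4 − 12·R2.
R3 ← R3 / (14/5).
R1 ← R1 − 4/5·R3.
R2 ← R2 − 4/5·R3.
R4 ← R4 − 22/5·R3.
R4 ← R4 / (-97/14).
R1 ← R1 + 5/7·R4.
R2 ← R2 + 17/14·R4.
R3 ← R3 − 81/28·R4.
Reading off the reduced rows gives m = -5, n = -6, p = -6, q = -1.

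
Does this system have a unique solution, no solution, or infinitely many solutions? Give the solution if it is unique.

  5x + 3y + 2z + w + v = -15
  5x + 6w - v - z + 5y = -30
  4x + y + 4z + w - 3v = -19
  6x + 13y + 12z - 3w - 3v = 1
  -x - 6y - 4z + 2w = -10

infinitely many solutions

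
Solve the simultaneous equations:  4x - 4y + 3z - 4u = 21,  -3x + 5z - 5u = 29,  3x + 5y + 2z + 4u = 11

infinitely many solutions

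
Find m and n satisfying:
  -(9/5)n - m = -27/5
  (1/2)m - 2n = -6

m = 0, n = 3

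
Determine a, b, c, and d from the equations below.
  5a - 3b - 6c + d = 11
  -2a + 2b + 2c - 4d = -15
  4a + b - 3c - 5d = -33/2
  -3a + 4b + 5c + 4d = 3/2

a = -2, b = -1, c = -5/2, d = 3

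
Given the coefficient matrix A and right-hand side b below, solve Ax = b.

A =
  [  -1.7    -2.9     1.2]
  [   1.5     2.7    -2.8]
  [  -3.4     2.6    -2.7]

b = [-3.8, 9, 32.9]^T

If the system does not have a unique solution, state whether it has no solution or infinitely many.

Row-reduce the augmented matrix:
R1 ← R1 / (-17/10).
R2 ← R2 − 3/2·R1.
R3 ← R3 + 17/5·R1.
R2 ← R2 / (12/85).
R1 ← R1 − 29/17·R2.
R3 ← R3 − 42/5·R2.
R3 ← R3 / (197/2).
R1 ← R1 − 61/3·R3.
R2 ← R2 + 37/3·R3.
Reading off the reduced rows gives x_1 = -5, x_2 = 3, x_3 = -3.

x_1 = -5, x_2 = 3, x_3 = -3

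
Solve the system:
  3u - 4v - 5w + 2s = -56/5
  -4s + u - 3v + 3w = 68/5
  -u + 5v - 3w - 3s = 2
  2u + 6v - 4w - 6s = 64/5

u = 2, v = 4/5, w = 2, s = -2

Row-reduce the augmented matrix:
R1 ← R1 / (3).
R2 ← R2 − 1·R1.
R3 ← R3 + 1·R1.
R4 ← R4 − 2·R1.
R2 ← R2 / (-5/3).
R1 ← R1 + 4/3·R2.
R3 ← R3 − 11/3·R2.
R4 ← R4 − 26/3·R2.
R3 ← R3 / (28/5).
R1 ← R1 + 27/5·R3.
R2 ← R2 + 14/5·R3.
R4 ← R4 − 118/5·R3.
R4 ← R4 / (43/2).
R1 ← R1 + 31/4·R4.
R2 ← R2 + 7/2·R4.
R3 ← R3 + 9/4·R4.
Reading off the reduced rows gives u = 2, v = 4/5, w = 2, s = -2.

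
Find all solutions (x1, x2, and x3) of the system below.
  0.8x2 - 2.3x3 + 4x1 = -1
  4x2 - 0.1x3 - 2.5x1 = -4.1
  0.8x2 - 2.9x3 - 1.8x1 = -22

x1 = 3, x2 = 1, x3 = 6

Row-reduce the augmented matrix:
R1 ← R1 / (4).
R2 ← R2 + 5/2·R1.
R3 ← R3 + 9/5·R1.
R2 ← R2 / (9/2).
R1 ← R1 − 1/5·R2.
R3 ← R3 − 29/25·R2.
R3 ← R3 / (-1327/375).
R1 ← R1 + 38/75·R3.
R2 ← R2 + 41/120·R3.
Reading off the reduced rows gives x1 = 3, x2 = 1, x3 = 6.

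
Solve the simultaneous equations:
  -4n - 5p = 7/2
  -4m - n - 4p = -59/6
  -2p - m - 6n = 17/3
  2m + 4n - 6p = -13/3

Row-reduce the augmented matrix:
Swap R1 and R2.
R1 ← R1 / (-4).
R3 ← R3 + 1·R1.
R4 ← R4 − 2·R1.
R2 ← R2 / (-4).
R1 ← R1 − 1/4·R2.
R3 ← R3 + 23/4·R2.
R4 ← R4 − 7/2·R2.
R3 ← R3 / (99/16).
R1 ← R1 − 11/16·R3.
R2 ← R2 − 5/4·R3.
R4 ← R4 + 99/8·R3.
R4 reduces to 0 = 0, so the extra equation is consistent.
Reading off the reduced rows gives m = 7/3, n = -3/2, p = 1/2.

m = 7/3, n = -3/2, p = 1/2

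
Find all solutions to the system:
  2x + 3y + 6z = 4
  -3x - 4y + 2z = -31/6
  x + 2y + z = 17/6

x = -1/2, y = 5/3, z = 0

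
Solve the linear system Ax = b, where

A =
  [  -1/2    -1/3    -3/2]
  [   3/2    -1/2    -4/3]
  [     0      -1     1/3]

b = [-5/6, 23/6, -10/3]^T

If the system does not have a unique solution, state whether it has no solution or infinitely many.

x_1 = 8/3, x_2 = 3, x_3 = -1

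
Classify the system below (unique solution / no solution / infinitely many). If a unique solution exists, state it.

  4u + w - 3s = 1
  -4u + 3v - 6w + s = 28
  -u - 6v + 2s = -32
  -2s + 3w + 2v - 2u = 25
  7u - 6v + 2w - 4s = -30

u = -4, v = 4, w = -1, s = -6

Row-reduce the augmented matrix:
R1 ← R1 / (4).
R2 ← R2 + 4·R1.
R3 ← R3 + 1·R1.
R4 ← R4 + 2·R1.
R5 ← R5 − 7·R1.
R2 ← R2 / (3).
R3 ← R3 + 6·R2.
R4 ← R4 − 2·R2.
R5 ← R5 + 6·R2.
R3 ← R3 / (-39/4).
R1 ← R1 − 1/4·R3.
R2 ← R2 + 5/3·R3.
R4 ← R4 − 41/6·R3.
R5 ← R5 + 39/4·R3.
R4 ← R4 / (-479/117).
R1 ← R1 + 32/39·R4.
R2 ← R2 + 23/117·R4.
R3 ← R3 − 11/39·R4.
R5 reduces to 0 = 0, so the extra equation is consistent.
Reading off the reduced rows gives u = -4, v = 4, w = -1, s = -6.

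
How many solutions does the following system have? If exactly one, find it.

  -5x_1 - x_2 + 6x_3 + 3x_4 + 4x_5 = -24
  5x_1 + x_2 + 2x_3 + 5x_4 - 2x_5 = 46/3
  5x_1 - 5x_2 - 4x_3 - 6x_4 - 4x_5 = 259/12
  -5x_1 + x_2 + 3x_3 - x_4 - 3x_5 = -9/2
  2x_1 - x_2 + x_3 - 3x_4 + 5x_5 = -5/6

x_1 = 3, x_2 = 5/4, x_3 = 2/3, x_4 = -5/4, x_5 = -2

Row-reduce the augmented matrix:
R1 ← R1 / (-5).
R2 ← R2 − 5·R1.
R3 ← R3 − 5·R1.
R4 ← R4 + 5·R1.
R5 ← R5 − 2·R1.
Swap R2 and R3.
R2 ← R2 / (-6).
R1 ← R1 − 1/5·R2.
R4 ← R4 − 2·R2.
R5 ← R5 + 7/5·R2.
R3 ← R3 / (8).
R1 ← R1 + 17/15·R3.
R2 ← R2 + 1/3·R3.
R4 ← R4 + 7/3·R3.
R5 ← R5 − 44/15·R3.
R4 ← R4 / (-8/3).
R1 ← R1 − 13/30·R4.
R2 ← R2 − 5/6·R4.
R3 ← R3 − 1·R4.
R5 ← R5 + 121/30·R4.
R5 ← R5 / (4983/320).
R1 ← R1 + 499/320·R5.
R2 ← R2 + 123/64·R5.
R3 ← R3 + 69/32·R5.
R4 ← R4 − 77/32·R5.
Reading off the reduced rows gives x_1 = 3, x_2 = 5/4, x_3 = 2/3, x_4 = -5/4, x_5 = -2.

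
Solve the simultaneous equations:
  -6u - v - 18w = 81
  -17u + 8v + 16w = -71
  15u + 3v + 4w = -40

u = -1, v = -3, w = -4

Row-reduce the augmented matrix:
R1 ← R1 / (-6).
R2 ← R2 + 17·R1.
R3 ← R3 − 15·R1.
R2 ← R2 / (65/6).
R1 ← R1 − 1/6·R2.
R3 ← R3 − 1/2·R2.
R3 ← R3 / (-2866/65).
R1 ← R1 − 128/65·R3.
R2 ← R2 − 402/65·R3.
Reading off the reduced rows gives u = -1, v = -3, w = -4.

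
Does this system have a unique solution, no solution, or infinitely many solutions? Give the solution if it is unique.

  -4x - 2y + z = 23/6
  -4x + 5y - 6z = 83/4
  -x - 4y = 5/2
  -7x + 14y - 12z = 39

x = -3/2, y = -1/4, z = -8/3

Row-reduce the augmented matrix:
R1 ← R1 / (-4).
R2 ← R2 + 4·R1.
R3 ← R3 + 1·R1.
R4 ← R4 + 7·R1.
R2 ← R2 / (7).
R1 ← R1 − 1/2·R2.
R3 ← R3 + 7/2·R2.
R4 ← R4 − 35/2·R2.
R3 ← R3 / (-15/4).
R1 ← R1 − 1/4·R3.
R2 ← R2 + 1·R3.
R4 ← R4 − 15/4·R3.
R4 reduces to 0 = 0, so the extra equation is consistent.
Reading off the reduced rows gives x = -3/2, y = -1/4, z = -8/3.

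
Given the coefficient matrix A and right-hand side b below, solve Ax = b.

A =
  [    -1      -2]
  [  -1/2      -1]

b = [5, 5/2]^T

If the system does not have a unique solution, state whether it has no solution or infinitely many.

infinitely many solutions

Row-reduce:
R1 ← R1 / (-1).
R2 ← R2 + 1/2·R1.
Rank is 1 with 2 unknowns, leaving x_2 free.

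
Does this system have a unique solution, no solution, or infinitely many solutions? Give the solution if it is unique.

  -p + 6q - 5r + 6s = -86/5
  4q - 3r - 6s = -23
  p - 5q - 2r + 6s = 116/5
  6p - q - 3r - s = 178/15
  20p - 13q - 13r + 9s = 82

p = 11/5, q = -3, r = 1, s = 4/3

Row-reduce the augmented matrix:
R1 ← R1 / (-1).
R3 ← R3 − 1·R1.
R4 ← R4 − 6·R1.
R5 ← R5 − 20·R1.
R2 ← R2 / (4).
R1 ← R1 + 6·R2.
R3 ← R3 − 1·R2.
R4 ← R4 − 35·R2.
R5 ← R5 − 107·R2.
R3 ← R3 / (-25/4).
R1 ← R1 − 1/2·R3.
R2 ← R2 + 3/4·R3.
R4 ← R4 + 27/4·R3.
R5 ← R5 + 131/4·R3.
R4 ← R4 / (1823/25).
R1 ← R1 + 348/25·R4.
R2 ← R2 + 78/25·R4.
R3 ← R3 + 54/25·R4.
R5 ← R5 − 5469/25·R4.
R5 reduces to 0 = 0, so the extra equation is consistent.
Reading off the reduced rows gives p = 11/5, q = -3, r = 1, s = 4/3.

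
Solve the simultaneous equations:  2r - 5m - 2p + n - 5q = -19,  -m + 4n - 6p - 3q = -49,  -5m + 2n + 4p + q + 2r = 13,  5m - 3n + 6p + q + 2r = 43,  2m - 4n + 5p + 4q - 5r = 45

m = 0, n = -4, p = 5, q = 1, r = 0

Row-reduce the augmented matrix:
R1 ← R1 / (-5).
R2 ← R2 + 1·R1.
R3 ← R3 + 5·R1.
R4 ← R4 − 5·R1.
R5 ← R5 − 2·R1.
R2 ← R2 / (19/5).
R1 ← R1 + 1/5·R2.
R3 ← R3 − 1·R2.
R4 ← R4 + 2·R2.
R5 ← R5 + 18/5·R2.
R3 ← R3 / (142/19).
R1 ← R1 − 2/19·R3.
R2 ← R2 + 28/19·R3.
R4 ← R4 − 20/19·R3.
R5 ← R5 + 21/19·R3.
R4 ← R4 / (-424/71).
R1 ← R1 − 57/71·R4.
R2 ← R2 − 54/71·R4.
R3 ← R3 − 62/71·R4.
R5 ← R5 − 76/71·R4.
R5 ← R5 / (-206/53).
R1 ← R1 − 9/106·R5.
R2 ← R2 − 21/53·R5.
R3 ← R3 − 30/53·R5.
R4 ← R4 + 67/106·R5.
Reading off the reduced rows gives m = 0, n = -4, p = 5, q = 1, r = 0.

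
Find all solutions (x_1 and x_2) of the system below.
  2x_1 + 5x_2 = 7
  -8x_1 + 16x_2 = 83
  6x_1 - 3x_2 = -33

no solution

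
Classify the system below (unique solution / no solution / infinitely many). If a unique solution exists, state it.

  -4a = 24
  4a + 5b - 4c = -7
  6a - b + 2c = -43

a = -6, b = 1, c = -3

Row-reduce the augmented matrix:
R1 ← R1 / (-4).
R2 ← R2 − 4·R1.
R3 ← R3 − 6·R1.
R2 ← R2 / (5).
R3 ← R3 + 1·R2.
R3 ← R3 / (6/5).
R2 ← R2 + 4/5·R3.
Reading off the reduced rows gives a = -6, b = 1, c = -3.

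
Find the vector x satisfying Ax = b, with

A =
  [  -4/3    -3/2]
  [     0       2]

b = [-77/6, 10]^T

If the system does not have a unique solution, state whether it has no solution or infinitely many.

x_1 = 4, x_2 = 5

Row-reduce the augmented matrix:
R1 ← R1 / (-4/3).
R2 ← R2 / (2).
R1 ← R1 − 9/8·R2.
Reading off the reduced rows gives x_1 = 4, x_2 = 5.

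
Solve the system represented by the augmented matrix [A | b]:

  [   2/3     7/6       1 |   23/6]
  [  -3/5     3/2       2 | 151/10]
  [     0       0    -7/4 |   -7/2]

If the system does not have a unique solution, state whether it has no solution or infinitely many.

x_1 = -6, x_2 = 5, x_3 = 2

Row-reduce the augmented matrix:
R1 ← R1 / (2/3).
R2 ← R2 + 3/5·R1.
R2 ← R2 / (51/20).
R1 ← R1 − 7/4·R2.
R3 ← R3 / (-7/4).
R1 ← R1 + 25/51·R3.
R2 ← R2 − 58/51·R3.
Reading off the reduced rows gives x_1 = -6, x_2 = 5, x_3 = 2.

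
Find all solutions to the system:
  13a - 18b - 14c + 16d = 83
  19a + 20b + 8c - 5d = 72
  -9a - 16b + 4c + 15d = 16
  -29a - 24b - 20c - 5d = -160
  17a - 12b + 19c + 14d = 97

a = 3, b = 2, c = 0, d = 5

Row-reduce the augmented matrix:
R1 ← R1 / (13).
R2 ← R2 − 19·R1.
R3 ← R3 + 9·R1.
R4 ← R4 + 29·R1.
R5 ← R5 − 17·R1.
R2 ← R2 / (602/13).
R1 ← R1 + 18/13·R2.
R3 ← R3 + 370/13·R2.
R4 ← R4 + 834/13·R2.
R5 ← R5 − 150/13·R2.
R3 ← R3 / (3552/301).
R1 ← R1 + 68/301·R3.
R2 ← R2 − 185/301·R3.
R4 ← R4 + 3552/301·R3.
R5 ← R5 − 9095/301·R3.
Swap R4 and R5.
R4 ← R4 / (-12995/592).
R1 ← R1 − 81/148·R4.
R2 ← R2 + 17/16·R4.
R3 ← R3 − 433/592·R4.
R5 reduces to 0 = 0, so the extra equation is consistent.
Reading off the reduced rows gives a = 3, b = 2, c = 0, d = 5.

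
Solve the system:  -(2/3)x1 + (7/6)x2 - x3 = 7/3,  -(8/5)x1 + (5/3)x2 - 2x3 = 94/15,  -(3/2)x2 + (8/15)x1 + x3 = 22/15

no solution

Row-reduce:
R1 ← R1 / (-2/3).
R2 ← R2 + 8/5·R1.
R3 ← R3 − 8/15·R1.
R2 ← R2 / (-17/15).
R1 ← R1 + 7/4·R2.
R3 ← R3 + 17/30·R2.
Row 3 reduces to 0 = 3, a contradiction. The system is inconsistent.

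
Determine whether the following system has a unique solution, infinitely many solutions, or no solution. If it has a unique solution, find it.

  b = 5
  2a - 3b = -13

a = 1, b = 5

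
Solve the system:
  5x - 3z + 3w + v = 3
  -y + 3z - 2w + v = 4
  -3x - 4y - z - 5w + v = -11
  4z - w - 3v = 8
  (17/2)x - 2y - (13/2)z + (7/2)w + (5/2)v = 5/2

no solution

Row-reduce:
R1 ← R1 / (5).
R3 ← R3 + 3·R1.
R5 ← R5 − 17/2·R1.
R2 ← R2 / (-1).
R3 ← R3 + 4·R2.
R5 ← R5 + 2·R2.
R3 ← R3 / (-74/5).
R1 ← R1 + 3/5·R3.
R2 ← R2 + 3·R3.
R4 ← R4 − 4·R3.
R5 ← R5 + 37/5·R3.
R4 ← R4 / (11/37).
R1 ← R1 − 15/37·R4.
R2 ← R2 − 38/37·R4.
R3 ← R3 + 12/37·R4.
Row 5 reduces to 0 = 2, a contradiction. The system is inconsistent.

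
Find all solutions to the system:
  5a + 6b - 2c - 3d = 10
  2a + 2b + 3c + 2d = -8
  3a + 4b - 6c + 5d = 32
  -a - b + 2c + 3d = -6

a = 1, b = 0, c = -4, d = 1

Row-reduce the augmented matrix:
R1 ← R1 / (5).
R2 ← R2 − 2·R1.
R3 ← R3 − 3·R1.
R4 ← R4 + 1·R1.
R2 ← R2 / (-2/5).
R1 ← R1 − 6/5·R2.
R3 ← R3 − 2/5·R2.
R4 ← R4 − 1/5·R2.
R3 ← R3 / (-1).
R1 ← R1 − 11·R3.
R2 ← R2 + 19/2·R3.
R4 ← R4 − 7/2·R3.
R4 ← R4 / (39).
R1 ← R1 − 119·R4.
R2 ← R2 + 103·R4.
R3 ← R3 + 10·R4.
Reading off the reduced rows gives a = 1, b = 0, c = -4, d = 1.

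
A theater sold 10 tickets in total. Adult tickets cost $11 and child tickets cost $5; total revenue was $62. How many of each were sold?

Let a = adult tickets, c = child tickets.
  c + a = 10
  11a + 5c = 62
From equation 1: a = 10 − c.
Substitute into equation 2 and solve: c = 8.
Then a = 2.

adult tickets: 2, child tickets: 8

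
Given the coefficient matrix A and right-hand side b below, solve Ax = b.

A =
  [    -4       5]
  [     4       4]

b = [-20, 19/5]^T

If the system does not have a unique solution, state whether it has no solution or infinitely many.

x_1 = 11/4, x_2 = -9/5

Row-reduce the augmented matrix:
R1 ← R1 / (-4).
R2 ← R2 − 4·R1.
R2 ← R2 / (9).
R1 ← R1 + 5/4·R2.
Reading off the reduced rows gives x_1 = 11/4, x_2 = -9/5.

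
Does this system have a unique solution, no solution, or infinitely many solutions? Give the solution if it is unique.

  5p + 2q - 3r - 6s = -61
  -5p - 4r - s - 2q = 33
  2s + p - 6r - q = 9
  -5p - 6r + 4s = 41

p = -5, q = -6, r = 0, s = 4

Row-reduce the augmented matrix:
R1 ← R1 / (5).
R2 ← R2 + 5·R1.
R3 ← R3 − 1·R1.
R4 ← R4 + 5·R1.
Swap R2 and R3.
R2 ← R2 / (-7/5).
R1 ← R1 − 2/5·R2.
R4 ← R4 − 2·R2.
R3 ← R3 / (-7).
R1 ← R1 + 15/7·R3.
R2 ← R2 − 27/7·R3.
R4 ← R4 + 117/7·R3.
R4 ← R4 / (135/7).
R1 ← R1 − 13/7·R4.
R2 ← R2 + 43/7·R4.
R3 ← R3 − 1·R4.
Reading off the reduced rows gives p = -5, q = -6, r = 0, s = 4.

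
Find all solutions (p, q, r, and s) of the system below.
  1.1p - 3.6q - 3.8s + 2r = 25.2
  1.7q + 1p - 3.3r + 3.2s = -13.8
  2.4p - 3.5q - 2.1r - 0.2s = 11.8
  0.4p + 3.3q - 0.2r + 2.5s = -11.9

Row-reduce the augmented matrix:
R1 ← R1 / (11/10).
R2 ← R2 − 1·R1.
R3 ← R3 − 12/5·R1.
R4 ← R4 − 2/5·R1.
R2 ← R2 / (547/110).
R1 ← R1 + 36/11·R2.
R3 ← R3 − 479/110·R2.
R4 ← R4 − 507/110·R2.
R3 ← R3 / (-1084/547).
R1 ← R1 + 848/547·R3.
R2 ← R2 + 563/547·R3.
R4 ← R4 − 20877/5470·R3.
R4 ← R4 / (112381/54200).
R1 ← R1 + 1146/1355·R4.
R2 ← R2 − 881/5420·R4.
R3 ← R3 + 6191/5420·R4.
Reading off the reduced rows gives p = 4, q = -1, r = 1, s = -4.

p = 4, q = -1, r = 1, s = -4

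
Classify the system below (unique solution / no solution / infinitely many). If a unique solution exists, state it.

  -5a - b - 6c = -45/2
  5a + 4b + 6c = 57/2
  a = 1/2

Row-reduce the augmented matrix:
R1 ← R1 / (-5).
R2 ← R2 − 5·R1.
R3 ← R3 − 1·R1.
R2 ← R2 / (3).
R1 ← R1 − 1/5·R2.
R3 ← R3 + 1/5·R2.
R3 ← R3 / (-6/5).
R1 ← R1 − 6/5·R3.
Reading off the reduced rows gives a = 1/2, b = 2, c = 3.

a = 1/2, b = 2, c = 3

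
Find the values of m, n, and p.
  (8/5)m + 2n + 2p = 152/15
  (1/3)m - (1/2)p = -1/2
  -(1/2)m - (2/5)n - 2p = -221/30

m = 3, n = -1/3, p = 3

Row-reduce the augmented matrix:
R1 ← R1 / (8/5).
R2 ← R2 − 1/3·R1.
R3 ← R3 + 1/2·R1.
R2 ← R2 / (-5/12).
R1 ← R1 − 5/4·R2.
R3 ← R3 − 9/40·R2.
R3 ← R3 / (-187/100).
R1 ← R1 + 3/2·R3.
R2 ← R2 − 11/5·R3.
Reading off the reduced rows gives m = 3, n = -1/3, p = 3.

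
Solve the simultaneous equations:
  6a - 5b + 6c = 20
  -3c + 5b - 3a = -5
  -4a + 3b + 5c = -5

a = 4, b = 2, c = 1

Row-reduce the augmented matrix:
R1 ← R1 / (6).
R2 ← R2 + 3·R1.
R3 ← R3 + 4·R1.
R2 ← R2 / (5/2).
R1 ← R1 + 5/6·R2.
R3 ← R3 + 1/3·R2.
R3 ← R3 / (9).
R1 ← R1 − 1·R3.
Reading off the reduced rows gives a = 4, b = 2, c = 1.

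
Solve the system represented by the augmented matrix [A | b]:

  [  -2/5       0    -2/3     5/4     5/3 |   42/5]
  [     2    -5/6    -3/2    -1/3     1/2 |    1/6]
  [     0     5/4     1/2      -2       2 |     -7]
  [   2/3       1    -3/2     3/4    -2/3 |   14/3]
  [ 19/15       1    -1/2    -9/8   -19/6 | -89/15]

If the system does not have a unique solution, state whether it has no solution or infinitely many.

no solution

Row-reduce:
R1 ← R1 / (-2/5).
R2 ← R2 − 2·R1.
R4 ← R4 − 2/3·R1.
R5 ← R5 − 19/15·R1.
R2 ← R2 / (-5/6).
R3 ← R3 − 5/4·R2.
R4 ← R4 − 1·R2.
R5 ← R5 − 1·R2.
R3 ← R3 / (-27/4).
R1 ← R1 − 5/3·R3.
R2 ← R2 − 29/5·R3.
R4 ← R4 + 757/90·R3.
R5 ← R5 + 757/90·R3.
R4 ← R4 / (6641/4860).
R1 ← R1 + 925/648·R4.
R2 ← R2 + 161/135·R4.
R3 ← R3 + 55/54·R4.
R5 ← R5 − 6641/4860·R4.
Row 5 reduces to 0 = 2, a contradiction. The system is inconsistent.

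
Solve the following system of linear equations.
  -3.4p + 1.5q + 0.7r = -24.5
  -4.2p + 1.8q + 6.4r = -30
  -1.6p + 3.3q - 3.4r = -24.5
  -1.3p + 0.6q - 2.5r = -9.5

p = 5, q = -5, r = 0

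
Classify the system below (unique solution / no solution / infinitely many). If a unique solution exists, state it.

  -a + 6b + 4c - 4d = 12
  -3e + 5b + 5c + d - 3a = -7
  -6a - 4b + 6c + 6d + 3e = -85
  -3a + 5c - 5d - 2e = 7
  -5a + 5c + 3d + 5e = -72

a = 6, b = 1, c = -1, d = -4, e = -5

Row-reduce the augmented matrix:
R1 ← R1 / (-1).
R2 ← R2 + 3·R1.
R3 ← R3 + 6·R1.
R4 ← R4 + 3·R1.
R5 ← R5 + 5·R1.
R2 ← R2 / (-13).
R1 ← R1 + 6·R2.
R3 ← R3 + 40·R2.
R4 ← R4 + 18·R2.
R5 ← R5 + 30·R2.
R3 ← R3 / (46/13).
R1 ← R1 + 10/13·R3.
R2 ← R2 − 7/13·R3.
R4 ← R4 − 35/13·R3.
R5 ← R5 − 15/13·R3.
R4 ← R4 / (-78/23).
R1 ← R1 + 96/23·R4.
R2 ← R2 − 12/23·R4.
R3 ← R3 + 65/23·R4.
R5 ← R5 + 86/23·R4.
R5 ← R5 / (617/39).
R1 ← R1 − 167/13·R5.
R2 ← R2 + 71/26·R5.
R3 ← R3 − 113/12·R5.
R4 ← R4 − 329/156·R5.
Reading off the reduced rows gives a = 6, b = 1, c = -1, d = -4, e = -5.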